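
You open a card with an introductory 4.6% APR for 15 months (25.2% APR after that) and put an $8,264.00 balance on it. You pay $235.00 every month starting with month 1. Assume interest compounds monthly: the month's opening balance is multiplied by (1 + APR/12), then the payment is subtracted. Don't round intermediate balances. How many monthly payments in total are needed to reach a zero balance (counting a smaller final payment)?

45 payments

Promo months 1–15 at r₀ = 4.6%/12 = 0.00383333; months 16+ at r₁ = 25.2%/12 = 0.021.
After month 15: iterate B ← B·(1+r₀) − $235.00 for 15 months → $5,130.97.
Then at r₁ with $235.00/mo: n₂ = −ln(1 − r₁·B/P)/ln(1+r₁) ≈ 29.52 → 30 more payments.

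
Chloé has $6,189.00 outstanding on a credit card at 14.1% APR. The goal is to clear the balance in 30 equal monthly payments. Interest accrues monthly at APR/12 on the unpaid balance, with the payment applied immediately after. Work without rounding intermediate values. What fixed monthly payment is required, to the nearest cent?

Monthly rate r = 14.1%/12 = 1.175% = 0.01175.
Level-payment amortization: P = B₀·r / (1 − (1+r)^(−n)) = 6189.00·0.01175 / (1 − 1.01175^(−30)).
Denominator 1 − (1+r)^(−30) = 0.295625528.
P = 72.7207 / 0.295625528 ≈ 245.99.

$245.99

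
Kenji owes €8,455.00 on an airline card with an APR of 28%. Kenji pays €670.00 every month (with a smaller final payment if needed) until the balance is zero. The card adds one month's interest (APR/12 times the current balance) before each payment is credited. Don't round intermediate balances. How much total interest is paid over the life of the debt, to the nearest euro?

Monthly rate r = 28%/12 = 2.33333% = 0.0233333.
Payoff takes n = ⌈−ln(1 − rB₀/P)/ln(1+r)⌉ = ⌈15.121⌉ = 16 payments; the last is €82.23.
Total paid = 15·€670.00 + €82.23 = €10,132.23.
Total interest = total paid − principal = €10,132.23 − €8,455.00 = €1,677.23.

€1,677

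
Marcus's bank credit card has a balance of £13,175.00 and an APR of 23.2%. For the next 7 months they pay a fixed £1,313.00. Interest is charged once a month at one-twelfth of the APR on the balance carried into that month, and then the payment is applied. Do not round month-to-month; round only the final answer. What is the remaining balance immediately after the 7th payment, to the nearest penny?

£5,323.24

Monthly rate r = 23.2%/12 = 1.93333% = 0.0193333.
Each month: B ← B·(1+r) − £1,313.00.
Month 1: interest £254.72; balance after payment £12,116.72.
Month 2: interest £234.26; balance after payment £11,037.97.
Month 3: interest £213.40; balance after payment £9,938.37.
Month 4: interest £192.14; balance after payment £8,817.52.
Month 5: interest £170.47; balance after payment £7,674.99.
Month 6: interest £148.38; balance after payment £6,510.37.
Month 7: interest £125.87; balance after payment £5,323.24.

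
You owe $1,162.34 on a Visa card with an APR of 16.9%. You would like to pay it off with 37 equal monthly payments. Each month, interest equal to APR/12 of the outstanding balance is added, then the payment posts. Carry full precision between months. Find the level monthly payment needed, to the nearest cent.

$40.52

Monthly rate r = 16.9%/12 = 1.40833% = 0.0140833.
Level-payment amortization: P = B₀·r / (1 − (1+r)^(−n)) = 1162.34·0.0140833 / (1 − 1.01408^(−37)).
Denominator 1 − (1+r)^(−37) = 0.403960375.
P = 16.3696 / 0.403960375 ≈ 40.52.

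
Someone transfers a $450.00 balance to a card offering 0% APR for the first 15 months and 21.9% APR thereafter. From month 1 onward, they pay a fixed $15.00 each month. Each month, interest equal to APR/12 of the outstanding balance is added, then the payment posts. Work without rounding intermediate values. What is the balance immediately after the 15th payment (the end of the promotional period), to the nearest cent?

Promo months 1–15 at r₀ = 0%/12 = 0; months 16+ at r₁ = 21.9%/12 = 0.01825.
After month 15 (no interest yet): B = $450.00 − 15·$15.00 = $225.00.

$225.00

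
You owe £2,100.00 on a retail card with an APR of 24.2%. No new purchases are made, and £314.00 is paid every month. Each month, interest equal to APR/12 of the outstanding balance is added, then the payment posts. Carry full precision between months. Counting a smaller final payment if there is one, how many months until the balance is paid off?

8 months

Monthly rate r = 24.2%/12 = 2.01667% = 0.0201667.
Recurrence: B ← B·(1+r) − £314.00.
Month 1: interest £42.35; balance after payment £1,828.35.
Month 2: interest £36.87; balance after payment £1,551.22.
Closed form: n = −ln(1 − rB₀/P)/ln(1+r) = −ln(0.86513)/ln(1.02017) ≈ 7.256, so the balance reaches zero during payment 8.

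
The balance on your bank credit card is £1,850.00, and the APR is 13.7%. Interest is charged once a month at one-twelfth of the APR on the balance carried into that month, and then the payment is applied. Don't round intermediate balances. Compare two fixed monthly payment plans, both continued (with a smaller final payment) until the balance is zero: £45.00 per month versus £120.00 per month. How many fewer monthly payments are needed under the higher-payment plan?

Monthly rate r = 13.7%/12 = 1.14167% = 0.0114167.
At £45.00/mo: n = ⌈−ln(1 − rB₀/P)/ln(1+r)⌉ = 56 payments (last £36.89); total interest = total paid − £1,850.00 = £661.89.
At £120.00/mo: 18 payments (last £6.48); total interest £196.48.
Payments saved = 56 − 18 = 38.

38 fewer payments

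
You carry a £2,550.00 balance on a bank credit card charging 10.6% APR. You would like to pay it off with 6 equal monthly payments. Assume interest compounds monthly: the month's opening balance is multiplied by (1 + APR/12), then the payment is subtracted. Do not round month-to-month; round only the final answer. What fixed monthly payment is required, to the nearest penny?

Monthly rate r = 10.6%/12 = 0.883333% = 0.00883333.
Level-payment amortization: P = B₀·r / (1 − (1+r)^(−n)) = 2550.00·0.00883333 / (1 − 1.00883^(−6)).
Denominator 1 − (1+r)^(−6) = 0.0513992606.
P = 22.525 / 0.0513992606 ≈ 438.24.

£438.24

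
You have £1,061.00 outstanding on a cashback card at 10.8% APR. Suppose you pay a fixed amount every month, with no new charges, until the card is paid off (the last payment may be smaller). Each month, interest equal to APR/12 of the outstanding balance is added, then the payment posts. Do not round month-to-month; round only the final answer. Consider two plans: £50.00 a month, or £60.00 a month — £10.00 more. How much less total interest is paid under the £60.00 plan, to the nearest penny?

Monthly rate r = 10.8%/12 = 0.9% = 0.009.
At £50.00/mo: n = ⌈−ln(1 − rB₀/P)/ln(1+r)⌉ = 24 payments (last £32.74); total interest = total paid − £1,061.00 = £121.74.
At £60.00/mo: 20 payments (last £20.87); total interest £99.87.
Interest saved = £121.74 − £99.87 = £21.87.

£21.87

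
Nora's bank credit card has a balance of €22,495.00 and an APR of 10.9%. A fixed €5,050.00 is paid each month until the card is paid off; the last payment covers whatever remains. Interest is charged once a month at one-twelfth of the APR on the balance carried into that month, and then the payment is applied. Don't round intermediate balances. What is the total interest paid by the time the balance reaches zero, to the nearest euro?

€577

Monthly rate r = 10.9%/12 = 0.908333% = 0.00908333.
Payoff takes n = ⌈−ln(1 − rB₀/P)/ln(1+r)⌉ = ⌈4.568⌉ = 5 payments; the last is €2,872.48.
Total paid = 4·€5,050.00 + €2,872.48 = €23,072.48.
Total interest = total paid − principal = €23,072.48 − €22,495.00 = €577.48.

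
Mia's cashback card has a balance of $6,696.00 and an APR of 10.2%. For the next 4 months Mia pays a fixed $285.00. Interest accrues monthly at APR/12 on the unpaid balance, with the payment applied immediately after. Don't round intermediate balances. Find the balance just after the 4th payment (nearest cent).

$5,771.97

Monthly rate r = 10.2%/12 = 0.85% = 0.0085.
Each month: B ← B·(1+r) − $285.00.
Month 1: interest $56.92; balance after payment $6,467.92.
Month 2: interest $54.98; balance after payment $6,237.89.
Month 3: interest $53.02; balance after payment $6,005.92.
Month 4: interest $51.05; balance after payment $5,771.97.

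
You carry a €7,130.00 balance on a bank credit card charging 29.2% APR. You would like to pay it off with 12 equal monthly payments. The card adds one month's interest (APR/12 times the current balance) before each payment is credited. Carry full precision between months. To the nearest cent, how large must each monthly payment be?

Monthly rate r = 29.2%/12 = 2.43333% = 0.0243333.
Level-payment amortization: P = B₀·r / (1 − (1+r)^(−n)) = 7130.00·0.0243333 / (1 − 1.02433^(−12)).
Denominator 1 − (1+r)^(−12) = 0.250616143.
P = 173.497 / 0.250616143 ≈ 692.28.

€692.28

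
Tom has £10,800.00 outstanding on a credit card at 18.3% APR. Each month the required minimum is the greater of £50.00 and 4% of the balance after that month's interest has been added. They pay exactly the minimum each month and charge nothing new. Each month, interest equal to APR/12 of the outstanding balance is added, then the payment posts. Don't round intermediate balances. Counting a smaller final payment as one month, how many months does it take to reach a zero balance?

116 months

Monthly rate r = 18.3%/12 = 1.525% = 0.01525.
While 4% of the post-interest balance exceeds £50.00, each month B ← (B·(1+r))·(1 − 0.04), i.e. B shrinks by the factor (1+r)·0.96 = 0.97464.
This holds for months 1–85. Entering month 86 the balance is £1,216.70; 4% of the post-interest balance is now below £50.00, so the flat £50.00 minimum applies from here.
From month 86 a fixed £50.00 at rate r clears £1,216.70 in 31 more payments. Total: 85 + 31 = 116 months.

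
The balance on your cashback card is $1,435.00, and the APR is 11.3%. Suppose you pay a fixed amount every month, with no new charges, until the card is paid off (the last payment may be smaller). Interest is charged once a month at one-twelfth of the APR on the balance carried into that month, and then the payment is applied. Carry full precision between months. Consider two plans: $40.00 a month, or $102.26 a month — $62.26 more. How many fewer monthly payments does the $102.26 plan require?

28 fewer payments

Monthly rate r = 11.3%/12 = 0.941667% = 0.00941667.
At $40.00/mo: n = ⌈−ln(1 − rB₀/P)/ln(1+r)⌉ = 44 payments (last $39.27); total interest = total paid − $1,435.00 = $324.27.
At $102.26/mo: 16 payments (last $12.48); total interest $111.38.
Payments saved = 44 − 16 = 28.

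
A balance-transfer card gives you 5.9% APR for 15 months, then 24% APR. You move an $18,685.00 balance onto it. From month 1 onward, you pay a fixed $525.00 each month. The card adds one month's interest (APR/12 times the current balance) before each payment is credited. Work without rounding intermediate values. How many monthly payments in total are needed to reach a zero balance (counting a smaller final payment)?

46 months

Promo months 1–15 at r₀ = 5.9%/12 = 0.00491667; months 16+ at r₁ = 24%/12 = 0.02.
After month 15: iterate B ← B·(1+r₀) − $525.00 for 15 months → $11,959.58.
Then at r₁ with $525.00/mo: n₂ = −ln(1 − r₁·B/P)/ln(1+r₁) ≈ 30.71 → 31 more payments.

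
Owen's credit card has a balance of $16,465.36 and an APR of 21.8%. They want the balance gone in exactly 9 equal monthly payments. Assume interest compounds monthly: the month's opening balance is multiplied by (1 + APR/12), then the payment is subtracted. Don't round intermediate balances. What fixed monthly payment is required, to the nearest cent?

Monthly rate r = 21.8%/12 = 1.81667% = 0.0181667.
Level-payment amortization: P = B₀·r / (1 − (1+r)^(−n)) = 16465.36·0.0181667 / (1 − 1.01817^(−9)).
Denominator 1 − (1+r)^(−9) = 0.149586536.
P = 299.121 / 0.149586536 ≈ 1999.65.

$1,999.65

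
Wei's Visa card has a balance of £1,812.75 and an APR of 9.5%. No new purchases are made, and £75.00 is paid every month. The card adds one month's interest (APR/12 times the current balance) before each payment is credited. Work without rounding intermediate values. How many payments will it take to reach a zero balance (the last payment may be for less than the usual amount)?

Monthly rate r = 9.5%/12 = 0.791667% = 0.00791667.
Recurrence: B ← B·(1+r) − £75.00.
Month 1: interest £14.35; balance after payment £1,752.10.
Month 2: interest £13.87; balance after payment £1,690.97.
Closed form: n = −ln(1 − rB₀/P)/ln(1+r) = −ln(0.80865)/ln(1.00792) ≈ 26.933, so the balance reaches zero during payment 27.

27 payments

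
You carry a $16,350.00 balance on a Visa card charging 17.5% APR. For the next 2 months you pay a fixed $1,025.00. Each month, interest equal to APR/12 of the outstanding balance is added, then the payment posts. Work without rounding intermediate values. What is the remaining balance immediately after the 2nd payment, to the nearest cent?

$14,765.40

Monthly rate r = 17.5%/12 = 1.45833% = 0.0145833.
Each month: B ← B·(1+r) − $1,025.00.
Month 1: interest $238.44; balance after payment $15,563.44.
Month 2: interest $226.97; balance after payment $14,765.40.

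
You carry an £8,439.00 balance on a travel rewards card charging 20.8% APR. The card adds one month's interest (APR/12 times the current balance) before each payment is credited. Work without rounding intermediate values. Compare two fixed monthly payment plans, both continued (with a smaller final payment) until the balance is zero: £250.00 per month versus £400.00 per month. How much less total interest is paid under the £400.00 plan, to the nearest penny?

£2,201.70

Monthly rate r = 20.8%/12 = 1.73333% = 0.0173333.
At £250.00/mo: n = ⌈−ln(1 − rB₀/P)/ln(1+r)⌉ = 52 payments (last £48.36); total interest = total paid − £8,439.00 = £4,359.36.
At £400.00/mo: 27 payments (last £196.66); total interest £2,157.66.
Interest saved = £4,359.36 − £2,157.66 = £2,201.70.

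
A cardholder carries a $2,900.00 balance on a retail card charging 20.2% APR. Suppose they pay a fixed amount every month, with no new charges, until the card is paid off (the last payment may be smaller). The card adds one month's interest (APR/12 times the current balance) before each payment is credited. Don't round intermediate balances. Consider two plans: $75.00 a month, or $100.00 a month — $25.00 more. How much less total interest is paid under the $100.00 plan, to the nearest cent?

$715.90

Monthly rate r = 20.2%/12 = 1.68333% = 0.0168333.
At $75.00/mo: n = ⌈−ln(1 − rB₀/P)/ln(1+r)⌉ = 64 payments (last $3.13); total interest = total paid − $2,900.00 = $1,828.13.
At $100.00/mo: 41 payments (last $12.23); total interest $1,112.23.
Interest saved = $1,828.13 − $1,112.23 = $715.90.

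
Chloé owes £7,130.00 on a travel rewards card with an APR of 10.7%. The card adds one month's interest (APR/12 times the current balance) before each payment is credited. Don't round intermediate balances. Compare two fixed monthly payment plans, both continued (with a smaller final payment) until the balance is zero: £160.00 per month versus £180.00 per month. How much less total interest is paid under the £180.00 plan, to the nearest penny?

£292.60

Monthly rate r = 10.7%/12 = 0.891667% = 0.00891667.
At £160.00/mo: n = ⌈−ln(1 − rB₀/P)/ln(1+r)⌉ = 58 payments (last £7.59); total interest = total paid − £7,130.00 = £1,997.59.
At £180.00/mo: 50 payments (last £14.99); total interest £1,704.99.
Interest saved = £1,997.59 − £1,704.99 = £292.60.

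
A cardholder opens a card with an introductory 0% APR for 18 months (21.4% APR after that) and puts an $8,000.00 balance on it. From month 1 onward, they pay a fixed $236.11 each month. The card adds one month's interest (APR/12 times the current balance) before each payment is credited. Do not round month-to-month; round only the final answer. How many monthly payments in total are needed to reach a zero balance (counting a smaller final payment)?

Promo months 1–18 at r₀ = 0%/12 = 0; months 19+ at r₁ = 21.4%/12 = 0.0178333.
After month 18 (no interest yet): B = $8,000.00 − 18·$236.11 = $3,750.02.
Then at r₁ with $236.11/mo: n₂ = −ln(1 − r₁·B/P)/ln(1+r₁) ≈ 18.84 → 19 more payments.

37 payments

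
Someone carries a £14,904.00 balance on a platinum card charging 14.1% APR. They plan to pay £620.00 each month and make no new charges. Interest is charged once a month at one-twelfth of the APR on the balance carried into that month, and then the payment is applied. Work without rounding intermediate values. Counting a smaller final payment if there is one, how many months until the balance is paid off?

29 payments

Monthly rate r = 14.1%/12 = 1.175% = 0.01175.
Recurrence: B ← B·(1+r) − £620.00.
Month 1: interest £175.12; balance after payment £14,459.12.
Month 2: interest £169.89; balance after payment £14,009.02.
Closed form: n = −ln(1 − rB₀/P)/ln(1+r) = −ln(0.71755)/ln(1.01175) ≈ 28.414, so the balance reaches zero during payment 29.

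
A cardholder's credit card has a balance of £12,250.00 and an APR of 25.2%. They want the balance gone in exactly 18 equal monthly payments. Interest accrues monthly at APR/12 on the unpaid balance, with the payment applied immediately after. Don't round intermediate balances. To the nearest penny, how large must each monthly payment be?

Monthly rate r = 25.2%/12 = 2.1% = 0.021.
Level-payment amortization: P = B₀·r / (1 − (1+r)^(−n)) = 12250.00·0.021 / (1 − 1.021^(−18)).
Denominator 1 − (1+r)^(−18) = 0.312082049.
P = 257.25 / 0.312082049 ≈ 824.30.

£824.30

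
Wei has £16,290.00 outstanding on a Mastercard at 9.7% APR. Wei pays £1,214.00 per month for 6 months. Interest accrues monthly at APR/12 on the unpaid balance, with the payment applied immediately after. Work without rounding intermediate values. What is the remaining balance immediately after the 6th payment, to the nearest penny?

£9,663.41

Monthly rate r = 9.7%/12 = 0.808333% = 0.00808333.
Each month: B ← B·(1+r) − £1,214.00.
Month 1: interest £131.68; balance after payment £15,207.68.
Month 2: interest £122.93; balance after payment £14,116.61.
Month 3: interest £114.11; balance after payment £13,016.72.
Month 4: interest £105.22; balance after payment £11,907.93.
Month 5: interest £96.26; balance after payment £10,790.19.
Month 6: interest £87.22; balance after payment £9,663.41.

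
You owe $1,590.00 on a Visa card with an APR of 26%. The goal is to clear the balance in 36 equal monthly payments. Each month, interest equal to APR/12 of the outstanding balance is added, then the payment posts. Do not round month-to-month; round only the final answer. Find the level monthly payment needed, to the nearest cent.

Monthly rate r = 26%/12 = 2.16667% = 0.0216667.
Level-payment amortization: P = B₀·r / (1 − (1+r)^(−n)) = 1590.00·0.0216667 / (1 − 1.02167^(−36)).
Denominator 1 − (1+r)^(−36) = 0.537759567.
P = 34.45 / 0.537759567 ≈ 64.06.

$64.06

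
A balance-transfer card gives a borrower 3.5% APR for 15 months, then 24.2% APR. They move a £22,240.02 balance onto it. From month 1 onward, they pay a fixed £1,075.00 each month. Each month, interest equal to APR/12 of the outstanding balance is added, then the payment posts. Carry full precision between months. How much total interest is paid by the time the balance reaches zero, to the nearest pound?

Promo months 1–15 at r₀ = 3.5%/12 = 0.00291667; months 16+ at r₁ = 24.2%/12 = 0.0201667.
After month 15: iterate B ← B·(1+r₀) − £1,075.00 for 15 months → £6,774.72.
Then at r₁ with £1,075.00/mo: n₂ = −ln(1 − r₁·B/P)/ln(1+r₁) ≈ 6.81 → 7 more payments.
Total paid = 21·£1,075.00 + £870.06 = £23,445.06; interest = £23,445.06 − £22,240.02 = £1,205.04.

£1,205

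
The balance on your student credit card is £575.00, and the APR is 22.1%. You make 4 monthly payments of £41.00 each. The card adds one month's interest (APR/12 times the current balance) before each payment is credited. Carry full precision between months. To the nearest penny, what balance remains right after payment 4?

£449.96

Monthly rate r = 22.1%/12 = 1.84167% = 0.0184167.
Each month: B ← B·(1+r) − £41.00.
Month 1: interest £10.59; balance after payment £544.59.
Month 2: interest £10.03; balance after payment £513.62.
Month 3: interest £9.46; balance after payment £482.08.
Month 4: interest £8.88; balance after payment £449.96.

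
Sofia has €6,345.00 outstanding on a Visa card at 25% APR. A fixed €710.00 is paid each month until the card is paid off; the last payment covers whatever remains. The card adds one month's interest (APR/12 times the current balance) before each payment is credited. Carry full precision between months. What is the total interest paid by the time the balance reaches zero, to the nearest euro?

Monthly rate r = 25%/12 = 2.08333% = 0.0208333.
Payoff takes n = ⌈−ln(1 − rB₀/P)/ln(1+r)⌉ = ⌈9.991⌉ = 10 payments; the last is €703.96.
Total paid = 9·€710.00 + €703.96 = €7,093.96.
Total interest = total paid − principal = €7,093.96 − €6,345.00 = €748.96.

€749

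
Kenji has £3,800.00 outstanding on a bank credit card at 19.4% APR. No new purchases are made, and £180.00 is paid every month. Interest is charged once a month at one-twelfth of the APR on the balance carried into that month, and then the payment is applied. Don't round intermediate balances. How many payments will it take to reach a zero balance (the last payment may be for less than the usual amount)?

Monthly rate r = 19.4%/12 = 1.61667% = 0.0161667.
Recurrence: B ← B·(1+r) − £180.00.
Month 1: interest £61.43; balance after payment £3,681.43.
Month 2: interest £59.52; balance after payment £3,560.95.
Closed form: n = −ln(1 − rB₀/P)/ln(1+r) = −ln(0.6587)/ln(1.01617) ≈ 26.032, so the balance reaches zero during payment 27.

27 payments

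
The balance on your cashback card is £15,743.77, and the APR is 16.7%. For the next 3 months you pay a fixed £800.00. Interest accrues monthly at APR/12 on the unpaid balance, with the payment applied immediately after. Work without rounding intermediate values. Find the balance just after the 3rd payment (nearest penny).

£13,976.71

Monthly rate r = 16.7%/12 = 1.39167% = 0.0139167.
Each month: B ← B·(1+r) − £800.00.
Month 1: interest £219.10; balance after payment £15,162.87.
Month 2: interest £211.02; balance after payment £14,573.89.
Month 3: interest £202.82; balance after payment £13,976.71.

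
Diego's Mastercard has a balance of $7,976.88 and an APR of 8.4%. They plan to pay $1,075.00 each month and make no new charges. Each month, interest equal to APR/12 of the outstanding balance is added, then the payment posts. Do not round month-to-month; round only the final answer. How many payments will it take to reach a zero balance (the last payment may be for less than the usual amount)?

Monthly rate r = 8.4%/12 = 0.7% = 0.007.
Recurrence: B ← B·(1+r) − $1,075.00.
Month 1: interest $55.84; balance after payment $6,957.72.
Month 2: interest $48.70; balance after payment $5,931.42.
Closed form: n = −ln(1 − rB₀/P)/ln(1+r) = −ln(0.94806)/ln(1.007) ≈ 7.647, so the balance reaches zero during payment 8.

8 months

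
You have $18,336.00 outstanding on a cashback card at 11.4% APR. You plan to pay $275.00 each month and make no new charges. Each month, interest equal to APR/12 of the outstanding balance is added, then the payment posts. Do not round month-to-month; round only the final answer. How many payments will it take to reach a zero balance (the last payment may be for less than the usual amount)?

Monthly rate r = 11.4%/12 = 0.95% = 0.0095.
Recurrence: B ← B·(1+r) − $275.00.
Month 1: interest $174.19; balance after payment $18,235.19.
Month 2: interest $173.23; balance after payment $18,133.43.
Closed form: n = −ln(1 − rB₀/P)/ln(1+r) = −ln(0.36657)/ln(1.0095) ≈ 106.138, so the balance reaches zero during payment 107.

107 payments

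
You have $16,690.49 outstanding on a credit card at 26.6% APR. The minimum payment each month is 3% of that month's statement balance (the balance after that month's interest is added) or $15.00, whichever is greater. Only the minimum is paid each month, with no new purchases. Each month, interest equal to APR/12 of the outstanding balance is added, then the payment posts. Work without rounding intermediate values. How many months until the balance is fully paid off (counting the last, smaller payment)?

473 months

Monthly rate r = 26.6%/12 = 2.21667% = 0.0221667.
While 3% of the post-interest balance exceeds $15.00, each month B ← (B·(1+r))·(1 − 0.03), i.e. B shrinks by the factor (1+r)·0.97 = 0.9915.
This holds for months 1–414. Entering month 415 the balance is $487.48; 3% of the post-interest balance is now below $15.00, so the flat $15.00 minimum applies from here.
From month 415 a fixed $15.00 at rate r clears $487.48 in 59 more payments. Total: 414 + 59 = 473 months.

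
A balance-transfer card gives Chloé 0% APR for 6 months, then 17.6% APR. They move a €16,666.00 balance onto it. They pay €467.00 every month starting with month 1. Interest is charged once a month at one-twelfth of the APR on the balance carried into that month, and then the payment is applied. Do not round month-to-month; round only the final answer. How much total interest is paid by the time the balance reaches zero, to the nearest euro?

€4,472

Promo months 1–6 at r₀ = 0%/12 = 0; months 7+ at r₁ = 17.6%/12 = 0.0146667.
After month 6 (no interest yet): B = €16,666.00 − 6·€467.00 = €13,864.00.
Then at r₁ with €467.00/mo: n₂ = −ln(1 − r₁·B/P)/ln(1+r₁) ≈ 39.26 → 40 more payments.
Total paid = 45·€467.00 + €123.11 = €21,138.11; interest = €21,138.11 − €16,666.00 = €4,472.11.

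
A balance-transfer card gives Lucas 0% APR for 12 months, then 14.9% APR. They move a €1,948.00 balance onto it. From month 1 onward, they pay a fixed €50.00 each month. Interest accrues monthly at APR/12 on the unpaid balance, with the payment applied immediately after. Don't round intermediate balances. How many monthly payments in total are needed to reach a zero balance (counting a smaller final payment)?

46 months

Promo months 1–12 at r₀ = 0%/12 = 0; months 13+ at r₁ = 14.9%/12 = 0.0124167.
After month 12 (no interest yet): B = €1,948.00 − 12·€50.00 = €1,348.00.
Then at r₁ with €50.00/mo: n₂ = −ln(1 − r₁·B/P)/ln(1+r₁) ≈ 33.03 → 34 more payments.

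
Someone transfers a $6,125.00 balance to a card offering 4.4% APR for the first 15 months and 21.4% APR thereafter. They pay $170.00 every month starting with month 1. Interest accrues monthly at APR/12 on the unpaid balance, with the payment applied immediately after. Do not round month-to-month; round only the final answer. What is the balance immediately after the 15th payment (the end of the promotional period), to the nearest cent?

Promo months 1–15 at r₀ = 4.4%/12 = 0.00366667; months 16+ at r₁ = 21.4%/12 = 0.0178333.
After month 15: iterate B ← B·(1+r₀) − $170.00 for 15 months → $3,854.16.

$3,854.16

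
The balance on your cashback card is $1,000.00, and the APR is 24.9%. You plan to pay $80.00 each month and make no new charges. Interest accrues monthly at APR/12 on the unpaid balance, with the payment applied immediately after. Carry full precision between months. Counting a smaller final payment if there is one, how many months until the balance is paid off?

Monthly rate r = 24.9%/12 = 2.075% = 0.02075.
Recurrence: B ← B·(1+r) − $80.00.
Month 1: interest $20.75; balance after payment $940.75.
Month 2: interest $19.52; balance after payment $880.27.
Closed form: n = −ln(1 − rB₀/P)/ln(1+r) = −ln(0.74063)/ln(1.02075) ≈ 14.620, so the balance reaches zero during payment 15.

15 payments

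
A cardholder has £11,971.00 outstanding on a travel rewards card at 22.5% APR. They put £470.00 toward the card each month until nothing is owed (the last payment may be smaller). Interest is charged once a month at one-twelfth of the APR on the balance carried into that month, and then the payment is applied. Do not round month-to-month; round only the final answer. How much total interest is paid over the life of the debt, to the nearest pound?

Monthly rate r = 22.5%/12 = 1.875% = 0.01875.
Payoff takes n = ⌈−ln(1 − rB₀/P)/ln(1+r)⌉ = ⌈34.951⌉ = 35 payments; the last is £447.03.
Total paid = 34·£470.00 + £447.03 = £16,427.03.
Total interest = total paid − principal = £16,427.03 − £11,971.00 = £4,456.03.

£4,456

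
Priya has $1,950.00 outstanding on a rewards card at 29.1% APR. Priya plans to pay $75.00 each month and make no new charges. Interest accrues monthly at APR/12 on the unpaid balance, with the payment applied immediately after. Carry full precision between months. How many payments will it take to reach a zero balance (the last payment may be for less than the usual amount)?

42 months

Monthly rate r = 29.1%/12 = 2.425% = 0.02425.
Recurrence: B ← B·(1+r) − $75.00.
Month 1: interest $47.29; balance after payment $1,922.29.
Month 2: interest $46.62; balance after payment $1,893.90.
Closed form: n = −ln(1 − rB₀/P)/ln(1+r) = −ln(0.3695)/ln(1.02425) ≈ 41.552, so the balance reaches zero during payment 42.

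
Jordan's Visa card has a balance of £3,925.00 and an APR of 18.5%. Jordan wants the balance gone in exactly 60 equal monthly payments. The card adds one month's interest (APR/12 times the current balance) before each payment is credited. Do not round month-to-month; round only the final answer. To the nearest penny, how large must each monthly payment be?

Monthly rate r = 18.5%/12 = 1.54167% = 0.0154167.
Level-payment amortization: P = B₀·r / (1 − (1+r)^(−n)) = 3925.00·0.0154167 / (1 − 1.01542^(−60)).
Denominator 1 − (1+r)^(−60) = 0.600660057.
P = 60.5104 / 0.600660057 ≈ 100.74.

£100.74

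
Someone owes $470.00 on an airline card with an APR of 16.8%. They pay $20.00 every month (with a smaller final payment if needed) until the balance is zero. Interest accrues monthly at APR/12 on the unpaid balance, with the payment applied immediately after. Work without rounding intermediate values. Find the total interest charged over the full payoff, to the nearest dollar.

$104

Monthly rate r = 16.8%/12 = 1.4% = 0.014.
Payoff takes n = ⌈−ln(1 − rB₀/P)/ln(1+r)⌉ = ⌈28.698⌉ = 29 payments; the last is $13.99.
Total paid = 28·$20.00 + $13.99 = $573.99.
Total interest = total paid − principal = $573.99 − $470.00 = $103.99.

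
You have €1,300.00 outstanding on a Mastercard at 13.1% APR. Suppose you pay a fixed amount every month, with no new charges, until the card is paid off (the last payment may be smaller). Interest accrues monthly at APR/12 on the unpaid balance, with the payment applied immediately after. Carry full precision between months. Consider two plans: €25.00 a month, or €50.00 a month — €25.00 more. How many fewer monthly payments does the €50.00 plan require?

Monthly rate r = 13.1%/12 = 1.09167% = 0.0109167.
At €25.00/mo: n = ⌈−ln(1 − rB₀/P)/ln(1+r)⌉ = 78 payments (last €5.85); total interest = total paid − €1,300.00 = €630.85.
At €50.00/mo: 31 payments (last €37.43); total interest €237.43.
Payments saved = 78 − 31 = 47.

47 fewer payments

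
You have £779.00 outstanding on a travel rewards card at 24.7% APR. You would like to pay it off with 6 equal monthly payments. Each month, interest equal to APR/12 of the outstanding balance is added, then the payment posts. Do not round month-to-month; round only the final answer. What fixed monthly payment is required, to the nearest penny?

£139.35

Monthly rate r = 24.7%/12 = 2.05833% = 0.0205833.
Level-payment amortization: P = B₀·r / (1 − (1+r)^(−n)) = 779.00·0.0205833 / (1 − 1.02058^(−6)).
Denominator 1 − (1+r)^(−6) = 0.115069489.
P = 16.0344 / 0.115069489 ≈ 139.35.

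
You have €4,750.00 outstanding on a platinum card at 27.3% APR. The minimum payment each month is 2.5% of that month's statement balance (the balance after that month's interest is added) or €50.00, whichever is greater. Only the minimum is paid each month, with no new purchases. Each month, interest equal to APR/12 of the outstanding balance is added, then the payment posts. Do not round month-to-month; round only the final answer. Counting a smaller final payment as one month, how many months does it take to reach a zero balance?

413 months

Monthly rate r = 27.3%/12 = 2.275% = 0.02275.
While 2.5% of the post-interest balance exceeds €50.00, each month B ← (B·(1+r))·(1 − 0.025), i.e. B shrinks by the factor (1+r)·0.975 = 0.99718.
This holds for months 1–315. Entering month 316 the balance is €1,952.25; 2.5% of the post-interest balance is now below €50.00, so the flat €50.00 minimum applies from here.
From month 316 a fixed €50.00 at rate r clears €1,952.25 in 98 more payments. Total: 315 + 98 = 413 months.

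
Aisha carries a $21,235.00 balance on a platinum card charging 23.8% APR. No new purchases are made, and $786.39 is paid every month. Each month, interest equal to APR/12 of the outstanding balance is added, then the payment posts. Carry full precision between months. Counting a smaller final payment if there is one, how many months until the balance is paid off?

40 payments

Monthly rate r = 23.8%/12 = 1.98333% = 0.0198333.
Recurrence: B ← B·(1+r) − $786.39.
Month 1: interest $421.16; balance after payment $20,869.77.
Month 2: interest $413.92; balance after payment $20,497.30.
Closed form: n = −ln(1 − rB₀/P)/ln(1+r) = −ln(0.46444)/ln(1.01983) ≈ 39.051, so the balance reaches zero during payment 40.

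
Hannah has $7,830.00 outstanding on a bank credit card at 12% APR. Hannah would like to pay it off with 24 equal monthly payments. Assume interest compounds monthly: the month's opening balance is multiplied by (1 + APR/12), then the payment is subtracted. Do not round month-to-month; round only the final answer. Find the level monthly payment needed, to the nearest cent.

$368.59

Monthly rate r = 12%/12 = 1% = 0.01.
Level-payment amortization: P = B₀·r / (1 − (1+r)^(−n)) = 7830.00·0.01 / (1 − 1.01^(−24)).
Denominator 1 − (1+r)^(−24) = 0.212433873.
P = 78.3 / 0.212433873 ≈ 368.59.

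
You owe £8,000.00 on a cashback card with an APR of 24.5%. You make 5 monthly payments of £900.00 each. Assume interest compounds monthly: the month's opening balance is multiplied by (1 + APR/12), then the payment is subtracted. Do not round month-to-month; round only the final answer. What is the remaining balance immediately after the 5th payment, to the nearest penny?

£4,163.16

Monthly rate r = 24.5%/12 = 2.04167% = 0.0204167.
Each month: B ← B·(1+r) − £900.00.
Month 1: interest £163.33; balance after payment £7,263.33.
Month 2: interest £148.29; balance after payment £6,511.63.
Month 3: interest £132.95; balance after payment £5,744.57.
Month 4: interest £117.29; balance after payment £4,961.86.
Month 5: interest £101.30; balance after payment £4,163.16.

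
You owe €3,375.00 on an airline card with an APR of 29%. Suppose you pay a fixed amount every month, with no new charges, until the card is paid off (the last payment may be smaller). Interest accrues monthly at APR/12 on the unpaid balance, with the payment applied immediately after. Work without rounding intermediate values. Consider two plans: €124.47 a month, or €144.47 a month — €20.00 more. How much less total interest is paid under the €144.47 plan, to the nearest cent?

€521.45

Monthly rate r = 29%/12 = 2.41667% = 0.0241667.
At €124.47/mo: n = ⌈−ln(1 − rB₀/P)/ln(1+r)⌉ = 45 payments (last €75.05); total interest = total paid − €3,375.00 = €2,176.73.
At €144.47/mo: 35 payments (last €118.30); total interest €1,655.28.
Interest saved = €2,176.73 − €1,655.28 = €521.45.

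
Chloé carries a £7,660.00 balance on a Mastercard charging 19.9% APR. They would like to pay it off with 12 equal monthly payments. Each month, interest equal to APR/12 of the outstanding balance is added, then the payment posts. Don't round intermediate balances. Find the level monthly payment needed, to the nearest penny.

Monthly rate r = 19.9%/12 = 1.65833% = 0.0165833.
Level-payment amortization: P = B₀·r / (1 − (1+r)^(−n)) = 7660.00·0.0165833 / (1 − 1.01658^(−12)).
Denominator 1 − (1+r)^(−12) = 0.17911149.
P = 127.028 / 0.17911149 ≈ 709.21.

£709.21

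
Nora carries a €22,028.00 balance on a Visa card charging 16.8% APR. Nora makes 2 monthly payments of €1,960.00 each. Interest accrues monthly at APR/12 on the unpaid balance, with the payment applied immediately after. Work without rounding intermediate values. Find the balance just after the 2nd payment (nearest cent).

€18,701.66

Monthly rate r = 16.8%/12 = 1.4% = 0.014.
Each month: B ← B·(1+r) − €1,960.00.
Month 1: interest €308.39; balance after payment €20,376.39.
Month 2: interest €285.27; balance after payment €18,701.66.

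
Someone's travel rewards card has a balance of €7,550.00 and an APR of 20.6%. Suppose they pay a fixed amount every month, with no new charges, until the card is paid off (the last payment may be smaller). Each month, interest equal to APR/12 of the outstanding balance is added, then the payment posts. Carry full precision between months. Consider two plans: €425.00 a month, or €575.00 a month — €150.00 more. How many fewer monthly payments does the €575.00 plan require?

Monthly rate r = 20.6%/12 = 1.71667% = 0.0171667.
At €425.00/mo: n = ⌈−ln(1 − rB₀/P)/ln(1+r)⌉ = 22 payments (last €159.31); total interest = total paid − €7,550.00 = €1,534.31.
At €575.00/mo: 16 payments (last €3.45); total interest €1,078.45.
Payments saved = 22 − 16 = 6.

6 fewer payments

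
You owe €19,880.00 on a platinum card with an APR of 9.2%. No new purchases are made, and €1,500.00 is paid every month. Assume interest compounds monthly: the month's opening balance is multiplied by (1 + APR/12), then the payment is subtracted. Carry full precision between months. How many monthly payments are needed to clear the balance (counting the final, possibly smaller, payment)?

Monthly rate r = 9.2%/12 = 0.766667% = 0.00766667.
Recurrence: B ← B·(1+r) − €1,500.00.
Month 1: interest €152.41; balance after payment €18,532.41.
Month 2: interest €142.08; balance after payment €17,174.50.
Closed form: n = −ln(1 − rB₀/P)/ln(1+r) = −ln(0.89839)/ln(1.00767) ≈ 14.030, so the balance reaches zero during payment 15.

15 months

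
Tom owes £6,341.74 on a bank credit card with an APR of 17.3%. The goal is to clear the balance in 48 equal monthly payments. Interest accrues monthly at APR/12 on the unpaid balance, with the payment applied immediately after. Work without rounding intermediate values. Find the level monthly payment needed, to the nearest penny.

£183.98

Monthly rate r = 17.3%/12 = 1.44167% = 0.0144167.
Level-payment amortization: P = B₀·r / (1 − (1+r)^(−n)) = 6341.74·0.0144167 / (1 − 1.01442^(−48)).
Denominator 1 − (1+r)^(−48) = 0.496946757.
P = 91.4268 / 0.496946757 ≈ 183.98.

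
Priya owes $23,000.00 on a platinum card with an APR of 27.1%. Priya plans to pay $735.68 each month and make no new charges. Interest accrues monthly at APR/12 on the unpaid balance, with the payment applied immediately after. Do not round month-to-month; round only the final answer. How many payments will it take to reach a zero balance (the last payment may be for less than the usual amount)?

55 payments

Monthly rate r = 27.1%/12 = 2.25833% = 0.0225833.
Recurrence: B ← B·(1+r) − $735.68.
Month 1: interest $519.42; balance after payment $22,783.74.
Month 2: interest $514.53; balance after payment $22,562.59.
Closed form: n = −ln(1 − rB₀/P)/ln(1+r) = −ln(0.29396)/ln(1.02258) ≈ 54.822, so the balance reaches zero during payment 55.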